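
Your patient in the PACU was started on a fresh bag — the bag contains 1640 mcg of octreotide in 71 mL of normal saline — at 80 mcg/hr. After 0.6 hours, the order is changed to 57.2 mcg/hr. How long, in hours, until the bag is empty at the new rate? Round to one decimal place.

27.8 hours

Initial rate:
Concentration = 1640 mcg ÷ 71 mL = 23.09859 mcg/mL
Rate = 80 mcg/hr ÷ 23.09859 mcg/mL = 3.463415 mL/hr
Volume infused so far = 3.463415 mL/hr × 0.6 hr = 2.078049 mL
Volume remaining = 71 − 2.078049 = 68.92195 mL
New rate:
Rate = 57.2 mcg/hr ÷ 23.09859 mcg/mL = 2.476341 mL/hr
Time remaining = 68.92195 mL ÷ 2.476341 mL/hr = 27.83217 hr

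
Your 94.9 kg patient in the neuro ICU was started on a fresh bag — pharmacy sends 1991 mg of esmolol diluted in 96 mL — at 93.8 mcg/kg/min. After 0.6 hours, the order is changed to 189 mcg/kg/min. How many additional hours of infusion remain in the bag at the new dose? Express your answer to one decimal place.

1.6 hours

Initial rate:
Dose = 93.8 mcg/kg/min × 94.9 kg = 8901.62 mcg/min
8901.62 mcg/min × 60 min/hr = 534097.2 mcg/hr
Concentration = 1991 mg ÷ 96 mL = 20.73958 mg/mL = 20739.58 mcg/mL
Rate = 534097.2 mcg/hr ÷ 20739.58 mcg/mL = 25.75255 mL/hr
Volume infused so far = 25.75255 mL/hr × 0.6 hr = 15.45153 mL
Volume remaining = 96 − 15.45153 = 80.54847 mL
New rate:
Dose = 189 mcg/kg/min × 94.9 kg = 17936.1 mcg/min
17936.1 mcg/min × 60 min/hr = 1076166 mcg/hr
Rate = 1076166 mcg/hr ÷ 20739.58 mcg/mL = 51.88947 mL/hr
Time remaining = 80.54847 mL ÷ 51.88947 mL/hr = 1.552309 hr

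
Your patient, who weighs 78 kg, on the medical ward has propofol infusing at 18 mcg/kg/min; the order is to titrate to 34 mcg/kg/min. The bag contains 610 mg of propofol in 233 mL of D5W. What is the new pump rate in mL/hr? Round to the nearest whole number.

Dose = 34 mcg/kg/min × 78 kg = 2652 mcg/min
2652 mcg/min × 60 min/hr = 159120 mcg/hr
Concentration = 610 mg ÷ 233 mL = 2.618026 mg/mL = 2618.026 mcg/mL
Rate = 159120 mcg/hr ÷ 2618.026 mcg/mL = 60.77862 mL/hr

61 mL/hr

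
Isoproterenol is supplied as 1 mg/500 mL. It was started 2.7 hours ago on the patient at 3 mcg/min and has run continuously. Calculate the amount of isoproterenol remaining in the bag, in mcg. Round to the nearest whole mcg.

3 mcg/min × 60 min/hr = 180 mcg/hr
Concentration = 1 mg ÷ 500 mL = 0.002 mg/mL = 2 mcg/mL
Rate = 180 mcg/hr ÷ 2 mcg/mL = 90 mL/hr
Volume infused = 90 mL/hr × 2.7 hr = 243 mL
Volume remaining = 500 − 243 = 257 mL
Drug remaining = 257 mL × 2 mcg/mL = 514 mcg

514 mcg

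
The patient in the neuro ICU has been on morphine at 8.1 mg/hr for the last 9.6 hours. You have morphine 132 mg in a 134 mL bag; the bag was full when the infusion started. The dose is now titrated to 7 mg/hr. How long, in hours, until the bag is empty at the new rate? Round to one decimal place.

7.7 hours

Initial rate:
Concentration = 132 mg ÷ 134 mL = 0.9850746 mg/mL
Rate = 8.1 mg/hr ÷ 0.9850746 mg/mL = 8.222727 mL/hr
Volume infused so far = 8.222727 mL/hr × 9.6 hr = 78.93818 mL
Volume remaining = 134 − 78.93818 = 55.06182 mL
New rate:
Rate = 7 mg/hr ÷ 0.9850746 mg/mL = 7.106061 mL/hr
Time remaining = 55.06182 mL ÷ 7.106061 mL/hr = 7.748571 hr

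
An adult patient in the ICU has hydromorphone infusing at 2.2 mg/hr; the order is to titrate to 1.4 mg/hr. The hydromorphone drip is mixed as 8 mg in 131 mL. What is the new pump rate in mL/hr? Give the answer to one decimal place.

Concentration = 8 mg ÷ 131 mL = 0.0610687 mg/mL
Rate = 1.4 mg/hr ÷ 0.0610687 mg/mL = 22.925 mL/hr

22.9 mL/hr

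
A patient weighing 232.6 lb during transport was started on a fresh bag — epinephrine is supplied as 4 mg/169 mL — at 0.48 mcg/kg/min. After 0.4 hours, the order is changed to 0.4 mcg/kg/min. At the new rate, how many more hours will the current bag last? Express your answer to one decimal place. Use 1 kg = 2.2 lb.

Initial rate:
Weight = 232.6 lb ÷ 2.2 lb/kg = 105.7273 kg
Dose = 0.48 mcg/kg/min × 105.7273 kg = 50.74909 mcg/min
50.74909 mcg/min × 60 min/hr = 3044.945 mcg/hr
Concentration = 4 mg ÷ 169 mL = 0.02366864 mg/mL = 23.66864 mcg/mL
Rate = 3044.945 mcg/hr ÷ 23.66864 mcg/mL = 128.6489 mL/hr
Volume infused so far = 128.6489 mL/hr × 0.4 hr = 51.45958 mL
Volume remaining = 169 − 51.45958 = 117.5404 mL
New rate:
Dose = 0.4 mcg/kg/min × 105.7273 kg = 42.29091 mcg/min
42.29091 mcg/min × 60 min/hr = 2537.455 mcg/hr
Rate = 2537.455 mcg/hr ÷ 23.66864 mcg/mL = 107.2075 mL/hr
Time remaining = 117.5404 mL ÷ 107.2075 mL/hr = 1.096383 hr

1.1 hours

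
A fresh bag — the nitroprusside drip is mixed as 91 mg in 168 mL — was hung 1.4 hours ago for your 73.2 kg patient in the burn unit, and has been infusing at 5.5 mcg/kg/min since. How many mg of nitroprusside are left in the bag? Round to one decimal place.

57.2 mg

Dose = 5.5 mcg/kg/min × 73.2 kg = 402.6 mcg/min
402.6 mcg/min × 60 min/hr = 24156 mcg/hr
Concentration = 91 mg ÷ 168 mL = 0.5416667 mg/mL = 541.6667 mcg/mL
Rate = 24156 mcg/hr ÷ 541.6667 mcg/mL = 44.59569 mL/hr
Volume infused = 44.59569 mL/hr × 1.4 hr = 62.43397 mL
Volume remaining = 168 − 62.43397 = 105.566 mL
Drug remaining = 105.566 mL × 541.6667 mcg/mL = 57181.6 mcg = 57.1816 mg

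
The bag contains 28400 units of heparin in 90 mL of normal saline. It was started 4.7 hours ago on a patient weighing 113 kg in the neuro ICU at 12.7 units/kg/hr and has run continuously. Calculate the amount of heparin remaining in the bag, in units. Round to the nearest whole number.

21655 units

Dose = 12.7 units/kg/hr × 113 kg = 1435.1 units/hr
Concentration = 28400 units ÷ 90 mL = 315.5556 units/mL
Rate = 1435.1 units/hr ÷ 315.5556 units/mL = 4.547852 mL/hr
Volume infused = 4.547852 mL/hr × 4.7 hr = 21.3749 mL
Volume remaining = 90 − 21.3749 = 68.6251 mL
Drug remaining = 68.6251 mL × 315.5556 units/mL = 21655.03 units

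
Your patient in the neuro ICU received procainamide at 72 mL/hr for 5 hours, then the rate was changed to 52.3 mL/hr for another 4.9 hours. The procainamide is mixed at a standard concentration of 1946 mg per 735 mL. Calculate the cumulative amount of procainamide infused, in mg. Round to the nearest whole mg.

1632 mg

Concentration = 1946 mg ÷ 735 mL = 2.647619 mg/mL
Stage 1: 72 mL/hr × 5 hr = 360 mL → 360 mL × 2.647619 mg/mL = 953.1429 mg
Stage 2: 52.3 mL/hr × 4.9 hr = 256.27 mL → 256.27 mL × 2.647619 mg/mL = 678.5053 mg
Total = 953.1429 + 678.5053 = 1631.648 mg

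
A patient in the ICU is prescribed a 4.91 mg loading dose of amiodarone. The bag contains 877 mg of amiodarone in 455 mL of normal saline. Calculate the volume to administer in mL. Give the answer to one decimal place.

Concentration = 877 mg ÷ 455 mL = 1.927473 mg/mL
Volume = 4.91 mg ÷ 1.927473 mg/mL = 2.547377 mL

2.5 mL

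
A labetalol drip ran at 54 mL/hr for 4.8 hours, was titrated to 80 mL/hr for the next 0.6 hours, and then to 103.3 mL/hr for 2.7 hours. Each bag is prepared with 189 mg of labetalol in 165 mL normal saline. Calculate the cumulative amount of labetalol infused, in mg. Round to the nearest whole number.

Concentration = 189 mg ÷ 165 mL = 1.145455 mg/mL
Stage 1: 54 mL/hr × 4.8 hr = 259.2 mL → 259.2 mL × 1.145455 mg/mL = 296.9018 mg
Stage 2: 80 mL/hr × 0.6 hr = 48 mL → 48 mL × 1.145455 mg/mL = 54.98182 mg
Stage 3: 103.3 mL/hr × 2.7 hr = 278.91 mL → 278.91 mL × 1.145455 mg/mL = 319.4787 mg
Total = 296.9018 + 54.98182 + 319.4787 = 671.3624 mg

671 mg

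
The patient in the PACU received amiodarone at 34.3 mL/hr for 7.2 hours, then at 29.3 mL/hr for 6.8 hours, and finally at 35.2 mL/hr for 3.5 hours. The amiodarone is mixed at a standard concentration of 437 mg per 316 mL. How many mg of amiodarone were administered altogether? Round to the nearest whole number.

787 mg

Concentration = 437 mg ÷ 316 mL = 1.382911 mg/mL
Stage 1: 34.3 mL/hr × 7.2 hr = 246.96 mL → 246.96 mL × 1.382911 mg/mL = 341.5238 mg
Stage 2: 29.3 mL/hr × 6.8 hr = 199.24 mL → 199.24 mL × 1.382911 mg/mL = 275.5313 mg
Stage 3: 35.2 mL/hr × 3.5 hr = 123.2 mL → 123.2 mL × 1.382911 mg/mL = 170.3747 mg
Total = 341.5238 + 275.5313 + 170.3747 = 787.4297 mg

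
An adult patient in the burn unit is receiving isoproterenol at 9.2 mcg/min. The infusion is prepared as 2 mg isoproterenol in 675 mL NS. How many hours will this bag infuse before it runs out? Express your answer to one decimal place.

3.6 hours

9.2 mcg/min × 60 min/hr = 552 mcg/hr
Concentration = 2 mg ÷ 675 mL = 0.002962963 mg/mL = 2.962963 mcg/mL
Rate = 552 mcg/hr ÷ 2.962963 mcg/mL = 186.3 mL/hr
Duration = 675 mL ÷ 186.3 mL/hr = 3.623188 hr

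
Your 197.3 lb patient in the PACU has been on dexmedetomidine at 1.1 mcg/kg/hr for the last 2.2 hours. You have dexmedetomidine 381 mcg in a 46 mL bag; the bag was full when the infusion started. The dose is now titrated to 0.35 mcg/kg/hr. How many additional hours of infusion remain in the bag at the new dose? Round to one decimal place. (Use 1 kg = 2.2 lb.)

Initial rate:
Weight = 197.3 lb ÷ 2.2 lb/kg = 89.68182 kg
Dose = 1.1 mcg/kg/hr × 89.68182 kg = 98.65 mcg/hr
Concentration = 381 mcg ÷ 46 mL = 8.282609 mcg/mL
Rate = 98.65 mcg/hr ÷ 8.282609 mcg/mL = 11.9105 mL/hr
Volume infused so far = 11.9105 mL/hr × 2.2 hr = 26.2031 mL
Volume remaining = 46 − 26.2031 = 19.7969 mL
New rate:
Dose = 0.35 mcg/kg/hr × 89.68182 kg = 31.38864 mcg/hr
Rate = 31.38864 mcg/hr ÷ 8.282609 mcg/mL = 3.789704 mL/hr
Time remaining = 19.7969 mL ÷ 3.789704 mL/hr = 5.223865 hr

5.2 hours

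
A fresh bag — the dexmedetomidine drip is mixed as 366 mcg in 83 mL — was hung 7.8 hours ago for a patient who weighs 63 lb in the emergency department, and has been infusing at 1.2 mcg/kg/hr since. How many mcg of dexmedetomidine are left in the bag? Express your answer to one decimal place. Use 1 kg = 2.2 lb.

Weight = 63 lb ÷ 2.2 lb/kg = 28.63636 kg
Dose = 1.2 mcg/kg/hr × 28.63636 kg = 34.36364 mcg/hr
Concentration = 366 mcg ÷ 83 mL = 4.409639 mcg/mL
Rate = 34.36364 mcg/hr ÷ 4.409639 mcg/mL = 7.792846 mL/hr
Volume infused = 7.792846 mL/hr × 7.8 hr = 60.7842 mL
Volume remaining = 83 − 60.7842 = 22.2158 mL
Drug remaining = 22.2158 mL × 4.409639 mcg/mL = 97.96364 mcg

98.0 mcg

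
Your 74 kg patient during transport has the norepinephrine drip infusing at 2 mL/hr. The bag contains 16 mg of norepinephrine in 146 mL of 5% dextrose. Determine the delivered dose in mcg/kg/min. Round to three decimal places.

0.049 mcg/kg/min

Concentration = 16 mg ÷ 146 mL = 0.109589 mg/mL = 109.589 mcg/mL
Drug rate = 2 mL/hr × 109.589 mcg/mL = 219.1781 mcg/hr
219.1781 mcg/hr ÷ 60 min/hr = 3.652968 mcg/min
3.652968 mcg/min ÷ 74 kg = 0.04936443 mcg/kg/min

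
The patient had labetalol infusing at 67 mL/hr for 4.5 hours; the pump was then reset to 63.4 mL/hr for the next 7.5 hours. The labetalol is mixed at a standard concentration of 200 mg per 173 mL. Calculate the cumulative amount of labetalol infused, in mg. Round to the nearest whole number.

Concentration = 200 mg ÷ 173 mL = 1.156069 mg/mL
Stage 1: 67 mL/hr × 4.5 hr = 301.5 mL → 301.5 mL × 1.156069 mg/mL = 348.5549 mg
Stage 2: 63.4 mL/hr × 7.5 hr = 475.5 mL → 475.5 mL × 1.156069 mg/mL = 549.711 mg
Total = 348.5549 + 549.711 = 898.2659 mg

898 mg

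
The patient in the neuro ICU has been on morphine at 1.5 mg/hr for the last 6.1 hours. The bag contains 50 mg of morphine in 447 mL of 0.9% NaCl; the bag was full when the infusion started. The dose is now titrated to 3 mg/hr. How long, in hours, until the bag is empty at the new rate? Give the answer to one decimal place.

Initial rate:
Concentration = 50 mg ÷ 447 mL = 0.1118568 mg/mL
Rate = 1.5 mg/hr ÷ 0.1118568 mg/mL = 13.41 mL/hr
Volume infused so far = 13.41 mL/hr × 6.1 hr = 81.801 mL
Volume remaining = 447 − 81.801 = 365.199 mL
New rate:
Rate = 3 mg/hr ÷ 0.1118568 mg/mL = 26.82 mL/hr
Time remaining = 365.199 mL ÷ 26.82 mL/hr = 13.61667 hr

13.6 hours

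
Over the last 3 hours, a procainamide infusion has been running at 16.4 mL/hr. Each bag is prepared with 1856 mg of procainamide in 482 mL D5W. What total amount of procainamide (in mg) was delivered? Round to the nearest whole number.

189 mg

Concentration = 1856 mg ÷ 482 mL = 3.850622 mg/mL
Drug rate = 16.4 mL/hr × 3.850622 mg/mL = 63.15021 mg/hr
Total = 63.15021 mg/hr × 3 hr = 189.4506 mg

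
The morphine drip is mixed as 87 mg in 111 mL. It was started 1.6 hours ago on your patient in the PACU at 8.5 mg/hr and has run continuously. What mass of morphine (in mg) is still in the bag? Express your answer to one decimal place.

Concentration = 87 mg ÷ 111 mL = 0.7837838 mg/mL
Rate = 8.5 mg/hr ÷ 0.7837838 mg/mL = 10.84483 mL/hr
Volume infused = 10.84483 mL/hr × 1.6 hr = 17.35172 mL
Volume remaining = 111 − 17.35172 = 93.64828 mL
Drug remaining = 93.64828 mL × 0.7837838 mg/mL = 73.4 mg

73.4 mg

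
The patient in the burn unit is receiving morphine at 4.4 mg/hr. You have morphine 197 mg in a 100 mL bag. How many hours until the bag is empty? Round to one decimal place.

44.8 hours

Concentration = 197 mg ÷ 100 mL = 1.97 mg/mL
Rate = 4.4 mg/hr ÷ 1.97 mg/mL = 2.233503 mL/hr
Duration = 100 mL ÷ 2.233503 mL/hr = 44.77273 hr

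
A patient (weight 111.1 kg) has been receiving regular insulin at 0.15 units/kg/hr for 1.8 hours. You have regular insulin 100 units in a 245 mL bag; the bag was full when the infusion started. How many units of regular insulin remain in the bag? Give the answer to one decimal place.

Dose = 0.15 units/kg/hr × 111.1 kg = 16.665 units/hr
Concentration = 100 units ÷ 245 mL = 0.4081633 units/mL
Rate = 16.665 units/hr ÷ 0.4081633 units/mL = 40.82925 mL/hr
Volume infused = 40.82925 mL/hr × 1.8 hr = 73.49265 mL
Volume remaining = 245 − 73.49265 = 171.5074 mL
Drug remaining = 171.5074 mL × 0.4081633 units/mL = 70.003 units

70.0 units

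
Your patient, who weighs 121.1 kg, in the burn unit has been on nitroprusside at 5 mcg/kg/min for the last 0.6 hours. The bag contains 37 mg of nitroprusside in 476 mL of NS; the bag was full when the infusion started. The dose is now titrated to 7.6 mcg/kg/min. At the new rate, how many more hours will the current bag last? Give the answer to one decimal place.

0.3 hours

Initial rate:
Dose = 5 mcg/kg/min × 121.1 kg = 605.5 mcg/min
605.5 mcg/min × 60 min/hr = 36330 mcg/hr
Concentration = 37 mg ÷ 476 mL = 0.07773109 mg/mL = 77.73109 mcg/mL
Rate = 36330 mcg/hr ÷ 77.73109 mcg/mL = 467.3805 mL/hr
Volume infused so far = 467.3805 mL/hr × 0.6 hr = 280.4283 mL
Volume remaining = 476 − 280.4283 = 195.5717 mL
New rate:
Dose = 7.6 mcg/kg/min × 121.1 kg = 920.36 mcg/min
920.36 mcg/min × 60 min/hr = 55221.6 mcg/hr
Rate = 55221.6 mcg/hr ÷ 77.73109 mcg/mL = 710.4184 mL/hr
Time remaining = 195.5717 mL ÷ 710.4184 mL/hr = 0.2752908 hr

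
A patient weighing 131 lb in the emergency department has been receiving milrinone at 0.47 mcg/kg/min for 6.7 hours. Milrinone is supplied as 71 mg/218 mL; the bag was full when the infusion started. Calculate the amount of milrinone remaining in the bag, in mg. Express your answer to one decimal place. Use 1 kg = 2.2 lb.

59.7 mg

Weight = 131 lb ÷ 2.2 lb/kg = 59.54545 kg
Dose = 0.47 mcg/kg/min × 59.54545 kg = 27.98636 mcg/min
27.98636 mcg/min × 60 min/hr = 1679.182 mcg/hr
Concentration = 71 mg ÷ 218 mL = 0.3256881 mg/mL = 325.6881 mcg/mL
Rate = 1679.182 mcg/hr ÷ 325.6881 mcg/mL = 5.155798 mL/hr
Volume infused = 5.155798 mL/hr × 6.7 hr = 34.54384 mL
Volume remaining = 218 − 34.54384 = 183.4562 mL
Drug remaining = 183.4562 mL × 325.6881 mcg/mL = 59749.48 mcg = 59.74948 mg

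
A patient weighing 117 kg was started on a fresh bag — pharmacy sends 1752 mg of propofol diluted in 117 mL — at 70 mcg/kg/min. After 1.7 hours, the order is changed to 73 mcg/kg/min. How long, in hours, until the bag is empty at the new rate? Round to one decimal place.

Initial rate:
Dose = 70 mcg/kg/min × 117 kg = 8190 mcg/min
8190 mcg/min × 60 min/hr = 491400 mcg/hr
Concentration = 1752 mg ÷ 117 mL = 14.97436 mg/mL = 14974.36 mcg/mL
Rate = 491400 mcg/hr ÷ 14974.36 mcg/mL = 32.8161 mL/hr
Volume infused so far = 32.8161 mL/hr × 1.7 hr = 55.78736 mL
Volume remaining = 117 − 55.78736 = 61.21264 mL
New rate:
Dose = 73 mcg/kg/min × 117 kg = 8541 mcg/min
8541 mcg/min × 60 min/hr = 512460 mcg/hr
Rate = 512460 mcg/hr ÷ 14974.36 mcg/mL = 34.2225 mL/hr
Time remaining = 61.21264 mL ÷ 34.2225 mL/hr = 1.788666 hr

1.8 hours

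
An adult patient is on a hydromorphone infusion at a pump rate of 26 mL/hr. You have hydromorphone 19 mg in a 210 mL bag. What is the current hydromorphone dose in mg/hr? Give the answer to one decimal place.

2.4 mg/hr

Concentration = 19 mg ÷ 210 mL = 0.09047619 mg/mL
Drug rate = 26 mL/hr × 0.09047619 mg/mL = 2.352381 mg/hr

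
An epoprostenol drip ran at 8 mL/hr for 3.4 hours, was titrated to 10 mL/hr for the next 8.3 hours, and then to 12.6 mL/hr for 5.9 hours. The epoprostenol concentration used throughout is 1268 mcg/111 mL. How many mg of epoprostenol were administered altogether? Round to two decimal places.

Concentration = 1268 mcg ÷ 111 mL = 11.42342 mcg/mL
Stage 1: 8 mL/hr × 3.4 hr = 27.2 mL → 27.2 mL × 11.42342 mcg/mL = 310.7171 mcg
Stage 2: 10 mL/hr × 8.3 hr = 83 mL → 83 mL × 11.42342 mcg/mL = 948.1441 mcg
Stage 3: 12.6 mL/hr × 5.9 hr = 74.34 mL → 74.34 mL × 11.42342 mcg/mL = 849.2173 mcg
Total = 310.7171 + 948.1441 + 849.2173 = 2108.079 mcg = 2.108079 mg

2.11 mg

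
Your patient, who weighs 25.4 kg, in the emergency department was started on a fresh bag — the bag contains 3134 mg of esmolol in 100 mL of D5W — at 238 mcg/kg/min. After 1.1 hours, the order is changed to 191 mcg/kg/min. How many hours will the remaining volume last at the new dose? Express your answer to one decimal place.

9.4 hours

Initial rate:
Dose = 238 mcg/kg/min × 25.4 kg = 6045.2 mcg/min
6045.2 mcg/min × 60 min/hr = 362712 mcg/hr
Concentration = 3134 mg ÷ 100 mL = 31.34 mg/mL = 31340 mcg/mL
Rate = 362712 mcg/hr ÷ 31340 mcg/mL = 11.57345 mL/hr
Volume infused so far = 11.57345 mL/hr × 1.1 hr = 12.7308 mL
Volume remaining = 100 − 12.7308 = 87.2692 mL
New rate:
Dose = 191 mcg/kg/min × 25.4 kg = 4851.4 mcg/min
4851.4 mcg/min × 60 min/hr = 291084 mcg/hr
Rate = 291084 mcg/hr ÷ 31340 mcg/mL = 9.287939 mL/hr
Time remaining = 87.2692 mL ÷ 9.287939 mL/hr = 9.395971 hr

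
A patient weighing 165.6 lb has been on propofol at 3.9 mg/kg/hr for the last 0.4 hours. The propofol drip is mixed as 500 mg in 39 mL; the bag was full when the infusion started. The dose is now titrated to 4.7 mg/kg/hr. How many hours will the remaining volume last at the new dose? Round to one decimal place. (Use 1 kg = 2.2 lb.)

Initial rate:
Weight = 165.6 lb ÷ 2.2 lb/kg = 75.27273 kg
Dose = 3.9 mg/kg/hr × 75.27273 kg = 293.5636 mg/hr
Concentration = 500 mg ÷ 39 mL = 12.82051 mg/mL
Rate = 293.5636 mg/hr ÷ 12.82051 mg/mL = 22.89796 mL/hr
Volume infused so far = 22.89796 mL/hr × 0.4 hr = 9.159185 mL
Volume remaining = 39 − 9.159185 = 29.84081 mL
New rate:
Dose = 4.7 mg/kg/hr × 75.27273 kg = 353.7818 mg/hr
Rate = 353.7818 mg/hr ÷ 12.82051 mg/mL = 27.59498 mL/hr
Time remaining = 29.84081 mL ÷ 27.59498 mL/hr = 1.081386 hr

1.1 hours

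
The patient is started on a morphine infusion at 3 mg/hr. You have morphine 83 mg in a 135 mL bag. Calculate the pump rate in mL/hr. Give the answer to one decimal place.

4.9 mL/hr

Concentration = 83 mg ÷ 135 mL = 0.6148148 mg/mL
Rate = 3 mg/hr ÷ 0.6148148 mg/mL = 4.879518 mL/hr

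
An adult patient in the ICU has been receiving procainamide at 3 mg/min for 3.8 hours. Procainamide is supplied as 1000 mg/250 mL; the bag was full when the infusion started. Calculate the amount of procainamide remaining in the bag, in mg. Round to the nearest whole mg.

3 mg/min × 60 min/hr = 180 mg/hr
Concentration = 1000 mg ÷ 250 mL = 4 mg/mL
Rate = 180 mg/hr ÷ 4 mg/mL = 45 mL/hr
Volume infused = 45 mL/hr × 3.8 hr = 171 mL
Volume remaining = 250 − 171 = 79 mL
Drug remaining = 79 mL × 4 mg/mL = 316 mg

316 mg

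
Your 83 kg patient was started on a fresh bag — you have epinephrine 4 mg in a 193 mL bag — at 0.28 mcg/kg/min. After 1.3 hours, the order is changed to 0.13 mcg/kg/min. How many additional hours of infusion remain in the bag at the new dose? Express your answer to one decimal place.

Initial rate:
Dose = 0.28 mcg/kg/min × 83 kg = 23.24 mcg/min
23.24 mcg/min × 60 min/hr = 1394.4 mcg/hr
Concentration = 4 mg ÷ 193 mL = 0.02072539 mg/mL = 20.72539 mcg/mL
Rate = 1394.4 mcg/hr ÷ 20.72539 mcg/mL = 67.2798 mL/hr
Volume infused so far = 67.2798 mL/hr × 1.3 hr = 87.46374 mL
Volume remaining = 193 − 87.46374 = 105.5363 mL
New rate:
Dose = 0.13 mcg/kg/min × 83 kg = 10.79 mcg/min
10.79 mcg/min × 60 min/hr = 647.4 mcg/hr
Rate = 647.4 mcg/hr ÷ 20.72539 mcg/mL = 31.23705 mL/hr
Time remaining = 105.5363 mL ÷ 31.23705 mL/hr = 3.37856 hr

3.4 hours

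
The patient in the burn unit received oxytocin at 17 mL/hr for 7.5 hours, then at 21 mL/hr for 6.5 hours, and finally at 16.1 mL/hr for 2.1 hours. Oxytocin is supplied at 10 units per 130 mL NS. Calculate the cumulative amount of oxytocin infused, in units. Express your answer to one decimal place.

Concentration = 10 units ÷ 130 mL = 0.07692308 units/mL
Stage 1: 17 mL/hr × 7.5 hr = 127.5 mL → 127.5 mL × 0.07692308 units/mL = 9.807692 units
Stage 2: 21 mL/hr × 6.5 hr = 136.5 mL → 136.5 mL × 0.07692308 units/mL = 10.5 units
Stage 3: 16.1 mL/hr × 2.1 hr = 33.81 mL → 33.81 mL × 0.07692308 units/mL = 2.600769 units
Total = 9.807692 + 10.5 + 2.600769 = 22.90846 units

22.9 units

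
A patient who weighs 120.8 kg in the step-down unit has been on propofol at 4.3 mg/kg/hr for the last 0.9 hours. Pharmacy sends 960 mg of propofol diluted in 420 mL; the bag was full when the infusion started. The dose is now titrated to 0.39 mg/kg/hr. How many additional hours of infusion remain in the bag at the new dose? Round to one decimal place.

Initial rate:
Dose = 4.3 mg/kg/hr × 120.8 kg = 519.44 mg/hr
Concentration = 960 mg ÷ 420 mL = 2.285714 mg/mL
Rate = 519.44 mg/hr ÷ 2.285714 mg/mL = 227.255 mL/hr
Volume infused so far = 227.255 mL/hr × 0.9 hr = 204.5295 mL
Volume remaining = 420 − 204.5295 = 215.4705 mL
New rate:
Dose = 0.39 mg/kg/hr × 120.8 kg = 47.112 mg/hr
Rate = 47.112 mg/hr ÷ 2.285714 mg/mL = 20.6115 mL/hr
Time remaining = 215.4705 mL ÷ 20.6115 mL/hr = 10.4539 hr

10.5 hours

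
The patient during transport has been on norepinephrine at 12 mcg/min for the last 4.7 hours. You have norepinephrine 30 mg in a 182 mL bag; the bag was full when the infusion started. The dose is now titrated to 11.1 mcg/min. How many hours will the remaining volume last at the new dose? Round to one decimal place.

Initial rate:
12 mcg/min × 60 min/hr = 720 mcg/hr
Concentration = 30 mg ÷ 182 mL = 0.1648352 mg/mL = 164.8352 mcg/mL
Rate = 720 mcg/hr ÷ 164.8352 mcg/mL = 4.368 mL/hr
Volume infused so far = 4.368 mL/hr × 4.7 hr = 20.5296 mL
Volume remaining = 182 − 20.5296 = 161.4704 mL
New rate:
11.1 mcg/min × 60 min/hr = 666 mcg/hr
Rate = 666 mcg/hr ÷ 164.8352 mcg/mL = 4.0404 mL/hr
Time remaining = 161.4704 mL ÷ 4.0404 mL/hr = 39.96396 hr

40.0 hours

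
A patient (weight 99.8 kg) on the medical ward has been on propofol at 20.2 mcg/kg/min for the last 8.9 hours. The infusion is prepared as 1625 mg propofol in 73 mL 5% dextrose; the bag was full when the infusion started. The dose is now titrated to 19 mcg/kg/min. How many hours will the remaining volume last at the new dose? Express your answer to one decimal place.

4.8 hours

Initial rate:
Dose = 20.2 mcg/kg/min × 99.8 kg = 2015.96 mcg/min
2015.96 mcg/min × 60 min/hr = 120957.6 mcg/hr
Concentration = 1625 mg ÷ 73 mL = 22.26027 mg/mL = 22260.27 mcg/mL
Rate = 120957.6 mcg/hr ÷ 22260.27 mcg/mL = 5.433788 mL/hr
Volume infused so far = 5.433788 mL/hr × 8.9 hr = 48.36071 mL
Volume remaining = 73 − 48.36071 = 24.63929 mL
New rate:
Dose = 19 mcg/kg/min × 99.8 kg = 1896.2 mcg/min
1896.2 mcg/min × 60 min/hr = 113772 mcg/hr
Rate = 113772 mcg/hr ÷ 22260.27 mcg/mL = 5.110988 mL/hr
Time remaining = 24.63929 mL ÷ 5.110988 mL/hr = 4.820847 hr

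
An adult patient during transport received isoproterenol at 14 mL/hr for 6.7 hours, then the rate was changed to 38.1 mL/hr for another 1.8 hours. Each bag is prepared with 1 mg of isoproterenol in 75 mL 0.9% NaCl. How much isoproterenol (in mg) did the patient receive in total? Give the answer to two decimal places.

Concentration = 1 mg ÷ 75 mL = 0.01333333 mg/mL
Stage 1: 14 mL/hr × 6.7 hr = 93.8 mL → 93.8 mL × 0.01333333 mg/mL = 1.250667 mg
Stage 2: 38.1 mL/hr × 1.8 hr = 68.58 mL → 68.58 mL × 0.01333333 mg/mL = 0.9144 mg
Total = 1.250667 + 0.9144 = 2.165067 mg

2.17 mg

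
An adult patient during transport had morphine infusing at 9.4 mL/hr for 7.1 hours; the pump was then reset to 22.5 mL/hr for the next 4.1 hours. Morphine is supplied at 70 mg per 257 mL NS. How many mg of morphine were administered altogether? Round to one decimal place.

Concentration = 70 mg ÷ 257 mL = 0.2723735 mg/mL
Stage 1: 9.4 mL/hr × 7.1 hr = 66.74 mL → 66.74 mL × 0.2723735 mg/mL = 18.17821 mg
Stage 2: 22.5 mL/hr × 4.1 hr = 92.25 mL → 92.25 mL × 0.2723735 mg/mL = 25.12646 mg
Total = 18.17821 + 25.12646 = 43.30467 mg

43.3 mg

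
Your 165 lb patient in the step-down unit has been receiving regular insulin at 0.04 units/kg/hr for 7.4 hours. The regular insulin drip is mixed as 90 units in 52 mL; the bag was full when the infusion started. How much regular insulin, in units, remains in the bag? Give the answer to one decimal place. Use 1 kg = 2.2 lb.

Weight = 165 lb ÷ 2.2 lb/kg = 75 kg
Dose = 0.04 units/kg/hr × 75 kg = 3 units/hr
Concentration = 90 units ÷ 52 mL = 1.730769 units/mL
Rate = 3 units/hr ÷ 1.730769 units/mL = 1.733333 mL/hr
Volume infused = 1.733333 mL/hr × 7.4 hr = 12.82667 mL
Volume remaining = 52 − 12.82667 = 39.17333 mL
Drug remaining = 39.17333 mL × 1.730769 units/mL = 67.8 units

67.8 units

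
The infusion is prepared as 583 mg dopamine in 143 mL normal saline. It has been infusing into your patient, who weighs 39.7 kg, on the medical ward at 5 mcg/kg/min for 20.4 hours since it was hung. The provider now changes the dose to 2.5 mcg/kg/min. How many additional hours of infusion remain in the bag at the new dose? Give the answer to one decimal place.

Initial rate:
Dose = 5 mcg/kg/min × 39.7 kg = 198.5 mcg/min
198.5 mcg/min × 60 min/hr = 11910 mcg/hr
Concentration = 583 mg ÷ 143 mL = 4.076923 mg/mL = 4076.923 mcg/mL
Rate = 11910 mcg/hr ÷ 4076.923 mcg/mL = 2.921321 mL/hr
Volume infused so far = 2.921321 mL/hr × 20.4 hr = 59.59494 mL
Volume remaining = 143 − 59.59494 = 83.40506 mL
New rate:
Dose = 2.5 mcg/kg/min × 39.7 kg = 99.25 mcg/min
99.25 mcg/min × 60 min/hr = 5955 mcg/hr
Rate = 5955 mcg/hr ÷ 4076.923 mcg/mL = 1.46066 mL/hr
Time remaining = 83.40506 mL ÷ 1.46066 mL/hr = 57.10092 hr

57.1 hours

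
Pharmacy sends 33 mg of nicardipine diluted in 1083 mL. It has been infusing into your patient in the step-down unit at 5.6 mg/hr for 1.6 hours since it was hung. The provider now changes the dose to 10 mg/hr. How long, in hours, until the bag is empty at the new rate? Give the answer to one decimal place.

Initial rate:
Concentration = 33 mg ÷ 1083 mL = 0.03047091 mg/mL
Rate = 5.6 mg/hr ÷ 0.03047091 mg/mL = 183.7818 mL/hr
Volume infused so far = 183.7818 mL/hr × 1.6 hr = 294.0509 mL
Volume remaining = 1083 − 294.0509 = 788.9491 mL
New rate:
Rate = 10 mg/hr ÷ 0.03047091 mg/mL = 328.1818 mL/hr
Time remaining = 788.9491 mL ÷ 328.1818 mL/hr = 2.404 hr

2.4 hours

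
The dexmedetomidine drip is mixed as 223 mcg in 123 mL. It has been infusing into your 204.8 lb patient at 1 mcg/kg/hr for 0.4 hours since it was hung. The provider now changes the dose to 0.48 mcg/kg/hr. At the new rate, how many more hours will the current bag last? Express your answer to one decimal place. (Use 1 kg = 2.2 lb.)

Initial rate:
Weight = 204.8 lb ÷ 2.2 lb/kg = 93.09091 kg
Dose = 1 mcg/kg/hr × 93.09091 kg = 93.09091 mcg/hr
Concentration = 223 mcg ÷ 123 mL = 1.813008 mcg/mL
Rate = 93.09091 mcg/hr ÷ 1.813008 mcg/mL = 51.34611 mL/hr
Volume infused so far = 51.34611 mL/hr × 0.4 hr = 20.53844 mL
Volume remaining = 123 − 20.53844 = 102.4616 mL
New rate:
Dose = 0.48 mcg/kg/hr × 93.09091 kg = 44.68364 mcg/hr
Rate = 44.68364 mcg/hr ÷ 1.813008 mcg/mL = 24.64613 mL/hr
Time remaining = 102.4616 mL ÷ 24.64613 mL/hr = 4.157308 hr

4.2 hours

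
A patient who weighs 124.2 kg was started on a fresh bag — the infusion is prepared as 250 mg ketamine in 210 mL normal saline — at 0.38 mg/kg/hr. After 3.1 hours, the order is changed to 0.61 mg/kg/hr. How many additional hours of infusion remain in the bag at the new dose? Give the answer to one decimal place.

1.4 hours

Initial rate:
Dose = 0.38 mg/kg/hr × 124.2 kg = 47.196 mg/hr
Concentration = 250 mg ÷ 210 mL = 1.190476 mg/mL
Rate = 47.196 mg/hr ÷ 1.190476 mg/mL = 39.64464 mL/hr
Volume infused so far = 39.64464 mL/hr × 3.1 hr = 122.8984 mL
Volume remaining = 210 − 122.8984 = 87.10162 mL
New rate:
Dose = 0.61 mg/kg/hr × 124.2 kg = 75.762 mg/hr
Rate = 75.762 mg/hr ÷ 1.190476 mg/mL = 63.64008 mL/hr
Time remaining = 87.10162 mL ÷ 63.64008 mL/hr = 1.36866 hr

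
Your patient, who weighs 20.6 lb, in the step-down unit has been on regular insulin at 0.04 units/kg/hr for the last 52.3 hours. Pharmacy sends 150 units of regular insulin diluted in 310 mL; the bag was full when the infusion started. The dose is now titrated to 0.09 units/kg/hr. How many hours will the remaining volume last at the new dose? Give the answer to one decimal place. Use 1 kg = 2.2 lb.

154.7 hours

Initial rate:
Weight = 20.6 lb ÷ 2.2 lb/kg = 9.363636 kg
Dose = 0.04 units/kg/hr × 9.363636 kg = 0.3745455 units/hr
Concentration = 150 units ÷ 310 mL = 0.483871 units/mL
Rate = 0.3745455 units/hr ÷ 0.483871 units/mL = 0.7740606 mL/hr
Volume infused so far = 0.7740606 mL/hr × 52.3 hr = 40.48337 mL
Volume remaining = 310 − 40.48337 = 269.5166 mL
New rate:
Dose = 0.09 units/kg/hr × 9.363636 kg = 0.8427273 units/hr
Rate = 0.8427273 units/hr ÷ 0.483871 units/mL = 1.741636 mL/hr
Time remaining = 269.5166 mL ÷ 1.741636 mL/hr = 154.7491 hr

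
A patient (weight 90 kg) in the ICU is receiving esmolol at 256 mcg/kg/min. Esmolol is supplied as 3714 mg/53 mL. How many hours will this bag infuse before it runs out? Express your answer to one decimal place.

2.7 hours

Dose = 256 mcg/kg/min × 90 kg = 23040 mcg/min
23040 mcg/min × 60 min/hr = 1382400 mcg/hr
Concentration = 3714 mg ÷ 53 mL = 70.07547 mg/mL = 70075.47 mcg/mL
Rate = 1382400 mcg/hr ÷ 70075.47 mcg/mL = 19.7273 mL/hr
Duration = 53 mL ÷ 19.7273 mL/hr = 2.686632 hr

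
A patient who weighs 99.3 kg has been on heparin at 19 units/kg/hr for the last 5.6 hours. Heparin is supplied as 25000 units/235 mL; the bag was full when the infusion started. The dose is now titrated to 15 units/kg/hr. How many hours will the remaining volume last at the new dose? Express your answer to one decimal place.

Initial rate:
Dose = 19 units/kg/hr × 99.3 kg = 1886.7 units/hr
Concentration = 25000 units ÷ 235 mL = 106.383 units/mL
Rate = 1886.7 units/hr ÷ 106.383 units/mL = 17.73498 mL/hr
Volume infused so far = 17.73498 mL/hr × 5.6 hr = 99.31589 mL
Volume remaining = 235 − 99.31589 = 135.6841 mL
New rate:
Dose = 15 units/kg/hr × 99.3 kg = 1489.5 units/hr
Rate = 1489.5 units/hr ÷ 106.383 units/mL = 14.0013 mL/hr
Time remaining = 135.6841 mL ÷ 14.0013 mL/hr = 9.690822 hr

9.7 hours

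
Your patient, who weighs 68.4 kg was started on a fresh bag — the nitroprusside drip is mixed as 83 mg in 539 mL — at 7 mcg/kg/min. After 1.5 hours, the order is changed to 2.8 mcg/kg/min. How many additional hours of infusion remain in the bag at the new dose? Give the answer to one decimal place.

3.5 hours

Initial rate:
Dose = 7 mcg/kg/min × 68.4 kg = 478.8 mcg/min
478.8 mcg/min × 60 min/hr = 28728 mcg/hr
Concentration = 83 mg ÷ 539 mL = 0.1539889 mg/mL = 153.9889 mcg/mL
Rate = 28728 mcg/hr ÷ 153.9889 mcg/mL = 186.5589 mL/hr
Volume infused so far = 186.5589 mL/hr × 1.5 hr = 279.8384 mL
Volume remaining = 539 − 279.8384 = 259.1616 mL
New rate:
Dose = 2.8 mcg/kg/min × 68.4 kg = 191.52 mcg/min
191.52 mcg/min × 60 min/hr = 11491.2 mcg/hr
Rate = 11491.2 mcg/hr ÷ 153.9889 mcg/mL = 74.62358 mL/hr
Time remaining = 259.1616 mL ÷ 74.62358 mL/hr = 3.472918 hr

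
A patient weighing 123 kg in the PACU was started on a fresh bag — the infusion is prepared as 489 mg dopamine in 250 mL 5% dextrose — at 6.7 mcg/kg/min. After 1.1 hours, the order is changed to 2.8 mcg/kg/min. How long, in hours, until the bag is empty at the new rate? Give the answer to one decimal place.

21.0 hours

Initial rate:
Dose = 6.7 mcg/kg/min × 123 kg = 824.1 mcg/min
824.1 mcg/min × 60 min/hr = 49446 mcg/hr
Concentration = 489 mg ÷ 250 mL = 1.956 mg/mL = 1956 mcg/mL
Rate = 49446 mcg/hr ÷ 1956 mcg/mL = 25.27914 mL/hr
Volume infused so far = 25.27914 mL/hr × 1.1 hr = 27.80706 mL
Volume remaining = 250 − 27.80706 = 222.1929 mL
New rate:
Dose = 2.8 mcg/kg/min × 123 kg = 344.4 mcg/min
344.4 mcg/min × 60 min/hr = 20664 mcg/hr
Rate = 20664 mcg/hr ÷ 1956 mcg/mL = 10.56442 mL/hr
Time remaining = 222.1929 mL ÷ 10.56442 mL/hr = 21.0322 hr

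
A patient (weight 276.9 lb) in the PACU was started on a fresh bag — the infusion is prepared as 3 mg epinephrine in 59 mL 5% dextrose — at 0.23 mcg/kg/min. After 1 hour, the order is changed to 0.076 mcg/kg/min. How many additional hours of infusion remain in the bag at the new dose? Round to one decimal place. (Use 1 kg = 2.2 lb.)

Initial rate:
Weight = 276.9 lb ÷ 2.2 lb/kg = 125.8636 kg
Dose = 0.23 mcg/kg/min × 125.8636 kg = 28.94864 mcg/min
28.94864 mcg/min × 60 min/hr = 1736.918 mcg/hr
Concentration = 3 mg ÷ 59 mL = 0.05084746 mg/mL = 50.84746 mcg/mL
Rate = 1736.918 mcg/hr ÷ 50.84746 mcg/mL = 34.15939 mL/hr
Volume infused so far = 34.15939 mL/hr × 1 hr = 34.15939 mL
Volume remaining = 59 − 34.15939 = 24.84061 mL
New rate:
Dose = 0.076 mcg/kg/min × 125.8636 kg = 9.565636 mcg/min
9.565636 mcg/min × 60 min/hr = 573.9382 mcg/hr
Rate = 573.9382 mcg/hr ÷ 50.84746 mcg/mL = 11.28745 mL/hr
Time remaining = 24.84061 mL ÷ 11.28745 mL/hr = 2.200728 hr

2.2 hours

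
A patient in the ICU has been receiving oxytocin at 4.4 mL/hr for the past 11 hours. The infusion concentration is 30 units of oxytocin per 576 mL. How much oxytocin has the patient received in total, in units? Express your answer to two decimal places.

Concentration = 30 units ÷ 576 mL = 0.05208333 units/mL = 52.08333 milliunits/mL
Drug rate = 4.4 mL/hr × 52.08333 milliunits/mL = 229.1667 milliunits/hr
Total = 229.1667 milliunits/hr × 11 hr = 2520.833 milliunits = 2.520833 units

2.52 units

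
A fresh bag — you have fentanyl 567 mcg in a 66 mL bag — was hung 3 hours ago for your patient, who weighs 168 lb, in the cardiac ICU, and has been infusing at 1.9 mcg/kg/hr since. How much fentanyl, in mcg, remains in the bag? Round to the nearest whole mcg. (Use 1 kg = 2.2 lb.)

132 mcg

Weight = 168 lb ÷ 2.2 lb/kg = 76.36364 kg
Dose = 1.9 mcg/kg/hr × 76.36364 kg = 145.0909 mcg/hr
Concentration = 567 mcg ÷ 66 mL = 8.590909 mcg/mL
Rate = 145.0909 mcg/hr ÷ 8.590909 mcg/mL = 16.88889 mL/hr
Volume infused = 16.88889 mL/hr × 3 hr = 50.66667 mL
Volume remaining = 66 − 50.66667 = 15.33333 mL
Drug remaining = 15.33333 mL × 8.590909 mcg/mL = 131.7273 mcg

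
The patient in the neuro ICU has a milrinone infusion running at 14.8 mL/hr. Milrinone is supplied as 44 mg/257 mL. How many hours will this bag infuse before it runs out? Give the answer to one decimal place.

17.4 hours

Duration = 257 mL ÷ 14.8 mL/hr = 17.36486 hr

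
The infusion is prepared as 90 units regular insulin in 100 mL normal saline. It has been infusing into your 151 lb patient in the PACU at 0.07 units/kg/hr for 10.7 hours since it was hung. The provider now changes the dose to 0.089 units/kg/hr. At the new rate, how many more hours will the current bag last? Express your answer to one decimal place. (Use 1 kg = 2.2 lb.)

6.3 hours

Initial rate:
Weight = 151 lb ÷ 2.2 lb/kg = 68.63636 kg
Dose = 0.07 units/kg/hr × 68.63636 kg = 4.804545 units/hr
Concentration = 90 units ÷ 100 mL = 0.9 units/mL
Rate = 4.804545 units/hr ÷ 0.9 units/mL = 5.338384 mL/hr
Volume infused so far = 5.338384 mL/hr × 10.7 hr = 57.12071 mL
Volume remaining = 100 − 57.12071 = 42.87929 mL
New rate:
Dose = 0.089 units/kg/hr × 68.63636 kg = 6.108636 units/hr
Rate = 6.108636 units/hr ÷ 0.9 units/mL = 6.787374 mL/hr
Time remaining = 42.87929 mL ÷ 6.787374 mL/hr = 6.317509 hr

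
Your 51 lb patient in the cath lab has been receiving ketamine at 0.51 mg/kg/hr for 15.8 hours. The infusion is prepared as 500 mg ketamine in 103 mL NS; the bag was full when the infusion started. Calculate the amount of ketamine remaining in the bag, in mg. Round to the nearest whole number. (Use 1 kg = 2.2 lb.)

313 mg

Weight = 51 lb ÷ 2.2 lb/kg = 23.18182 kg
Dose = 0.51 mg/kg/hr × 23.18182 kg = 11.82273 mg/hr
Concentration = 500 mg ÷ 103 mL = 4.854369 mg/mL
Rate = 11.82273 mg/hr ÷ 4.854369 mg/mL = 2.435482 mL/hr
Volume infused = 2.435482 mL/hr × 15.8 hr = 38.48061 mL
Volume remaining = 103 − 38.48061 = 64.51939 mL
Drug remaining = 64.51939 mL × 4.854369 mg/mL = 313.2009 mg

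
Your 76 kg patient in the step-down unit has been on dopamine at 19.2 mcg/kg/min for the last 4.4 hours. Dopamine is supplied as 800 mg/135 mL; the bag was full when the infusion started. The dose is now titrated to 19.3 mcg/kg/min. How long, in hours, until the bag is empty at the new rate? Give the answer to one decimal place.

4.7 hours

Initial rate:
Dose = 19.2 mcg/kg/min × 76 kg = 1459.2 mcg/min
1459.2 mcg/min × 60 min/hr = 87552 mcg/hr
Concentration = 800 mg ÷ 135 mL = 5.925926 mg/mL = 5925.926 mcg/mL
Rate = 87552 mcg/hr ÷ 5925.926 mcg/mL = 14.7744 mL/hr
Volume infused so far = 14.7744 mL/hr × 4.4 hr = 65.00736 mL
Volume remaining = 135 − 65.00736 = 69.99264 mL
New rate:
Dose = 19.3 mcg/kg/min × 76 kg = 1466.8 mcg/min
1466.8 mcg/min × 60 min/hr = 88008 mcg/hr
Rate = 88008 mcg/hr ÷ 5925.926 mcg/mL = 14.85135 mL/hr
Time remaining = 69.99264 mL ÷ 14.85135 mL/hr = 4.712881 hr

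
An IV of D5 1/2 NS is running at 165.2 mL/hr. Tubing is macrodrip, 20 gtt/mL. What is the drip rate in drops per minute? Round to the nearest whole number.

165.2 mL/hr ÷ 60 min/hr = 2.753333 mL/min
2.753333 mL/min × 20 gtt/mL = 55.06667 gtt/min

55 gtt/min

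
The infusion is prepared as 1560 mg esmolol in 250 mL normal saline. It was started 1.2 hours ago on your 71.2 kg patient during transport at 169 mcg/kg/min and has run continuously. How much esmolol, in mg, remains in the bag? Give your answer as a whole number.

Dose = 169 mcg/kg/min × 71.2 kg = 12032.8 mcg/min
12032.8 mcg/min × 60 min/hr = 721968 mcg/hr
Concentration = 1560 mg ÷ 250 mL = 6.24 mg/mL = 6240 mcg/mL
Rate = 721968 mcg/hr ÷ 6240 mcg/mL = 115.7 mL/hr
Volume infused = 115.7 mL/hr × 1.2 hr = 138.84 mL
Volume remaining = 250 − 138.84 = 111.16 mL
Drug remaining = 111.16 mL × 6240 mcg/mL = 693638.4 mcg = 693.6384 mg

694 mg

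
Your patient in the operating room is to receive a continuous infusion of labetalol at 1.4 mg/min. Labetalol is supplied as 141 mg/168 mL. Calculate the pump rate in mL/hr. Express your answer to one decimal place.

100.1 mL/hr

1.4 mg/min × 60 min/hr = 84 mg/hr
Concentration = 141 mg ÷ 168 mL = 0.8392857 mg/mL
Rate = 84 mg/hr ÷ 0.8392857 mg/mL = 100.0851 mL/hr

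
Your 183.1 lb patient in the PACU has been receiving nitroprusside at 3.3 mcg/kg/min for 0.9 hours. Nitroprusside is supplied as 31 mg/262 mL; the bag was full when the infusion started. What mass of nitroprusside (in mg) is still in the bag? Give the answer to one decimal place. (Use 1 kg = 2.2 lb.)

16.2 mg

Weight = 183.1 lb ÷ 2.2 lb/kg = 83.22727 kg
Dose = 3.3 mcg/kg/min × 83.22727 kg = 274.65 mcg/min
274.65 mcg/min × 60 min/hr = 16479 mcg/hr
Concentration = 31 mg ÷ 262 mL = 0.1183206 mg/mL = 118.3206 mcg/mL
Rate = 16479 mcg/hr ÷ 118.3206 mcg/mL = 139.2741 mL/hr
Volume infused = 139.2741 mL/hr × 0.9 hr = 125.3467 mL
Volume remaining = 262 − 125.3467 = 136.6533 mL
Drug remaining = 136.6533 mL × 118.3206 mcg/mL = 16168.9 mcg = 16.1689 mg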